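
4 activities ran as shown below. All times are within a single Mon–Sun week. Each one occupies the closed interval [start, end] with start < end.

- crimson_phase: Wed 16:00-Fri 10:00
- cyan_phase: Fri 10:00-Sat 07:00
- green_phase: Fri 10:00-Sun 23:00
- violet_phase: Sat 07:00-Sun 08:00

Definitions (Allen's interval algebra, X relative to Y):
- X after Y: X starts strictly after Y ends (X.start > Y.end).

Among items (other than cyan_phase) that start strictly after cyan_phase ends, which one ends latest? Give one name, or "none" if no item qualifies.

Target cyan_phase = [Fri 10:00, Sat 07:00].
crimson_phase [Wed 16:00, Fri 10:00] → meets → excluded.
green_phase [Fri 10:00, Sun 23:00] → started-by → excluded.
violet_phase [Sat 07:00, Sun 08:00] → met-by → excluded.
No candidates → none.

none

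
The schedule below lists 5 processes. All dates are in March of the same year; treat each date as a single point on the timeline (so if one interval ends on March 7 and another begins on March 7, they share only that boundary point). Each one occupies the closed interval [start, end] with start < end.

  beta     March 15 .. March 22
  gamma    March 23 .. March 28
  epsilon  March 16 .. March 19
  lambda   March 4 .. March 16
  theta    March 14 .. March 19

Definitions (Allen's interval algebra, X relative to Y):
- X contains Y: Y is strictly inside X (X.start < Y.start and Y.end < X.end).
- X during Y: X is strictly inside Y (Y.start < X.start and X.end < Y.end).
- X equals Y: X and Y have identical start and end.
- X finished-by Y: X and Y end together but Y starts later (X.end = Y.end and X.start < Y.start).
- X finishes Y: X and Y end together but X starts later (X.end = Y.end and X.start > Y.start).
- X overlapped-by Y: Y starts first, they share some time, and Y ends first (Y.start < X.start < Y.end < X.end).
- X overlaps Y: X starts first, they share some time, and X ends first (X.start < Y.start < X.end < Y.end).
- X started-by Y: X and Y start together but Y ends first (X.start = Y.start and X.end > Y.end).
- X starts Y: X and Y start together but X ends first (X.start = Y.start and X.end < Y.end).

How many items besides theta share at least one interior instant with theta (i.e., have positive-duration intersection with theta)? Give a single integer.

3

Target theta = [March 14, March 19].
beta [March 15, March 22] → overlapped-by → counts.
epsilon [March 16, March 19] → finishes → counts.
gamma [March 23, March 28] → after → no.
lambda [March 4, March 16] → overlaps → counts.
Total: 3.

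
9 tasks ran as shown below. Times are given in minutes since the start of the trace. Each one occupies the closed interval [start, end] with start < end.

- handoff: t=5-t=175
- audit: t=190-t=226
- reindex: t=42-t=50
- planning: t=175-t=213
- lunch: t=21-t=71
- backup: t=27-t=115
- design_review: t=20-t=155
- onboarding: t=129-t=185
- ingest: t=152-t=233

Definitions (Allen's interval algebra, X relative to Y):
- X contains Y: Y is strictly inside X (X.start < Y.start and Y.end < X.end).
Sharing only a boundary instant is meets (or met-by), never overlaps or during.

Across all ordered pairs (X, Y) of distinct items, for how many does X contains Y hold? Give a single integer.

11

Checking all 72 ordered pairs for relation 'contains'; matching pairs in alphabetical order:
(backup, reindex): backup contains reindex ✓
(design_review, backup): design_review contains backup ✓
(design_review, lunch): design_review contains lunch ✓
(design_review, reindex): design_review contains reindex ✓
(handoff, backup): handoff contains backup ✓
(handoff, design_review): handoff contains design_review ✓
(handoff, lunch): handoff contains lunch ✓
(handoff, reindex): handoff contains reindex ✓
(ingest, audit): ingest contains audit ✓
(ingest, planning): ingest contains planning ✓
(lunch, reindex): lunch contains reindex ✓
Count: 11.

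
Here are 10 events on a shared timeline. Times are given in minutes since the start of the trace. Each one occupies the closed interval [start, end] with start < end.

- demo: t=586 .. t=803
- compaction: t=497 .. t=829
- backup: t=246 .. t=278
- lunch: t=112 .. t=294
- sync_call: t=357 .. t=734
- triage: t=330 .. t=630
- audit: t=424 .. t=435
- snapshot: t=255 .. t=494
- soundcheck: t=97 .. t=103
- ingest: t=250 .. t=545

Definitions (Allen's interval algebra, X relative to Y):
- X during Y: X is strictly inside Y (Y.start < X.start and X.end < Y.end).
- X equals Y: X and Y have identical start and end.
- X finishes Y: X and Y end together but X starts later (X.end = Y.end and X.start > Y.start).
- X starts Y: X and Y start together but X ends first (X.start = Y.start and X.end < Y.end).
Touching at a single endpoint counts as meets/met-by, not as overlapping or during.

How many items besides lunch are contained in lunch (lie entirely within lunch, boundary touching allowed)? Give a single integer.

Target lunch = [t=112, t=294].
audit [t=424, t=435] → after → no.
backup [t=246, t=278] → during → counts.
compaction [t=497, t=829] → after → no.
demo [t=586, t=803] → after → no.
ingest [t=250, t=545] → overlapped-by → no.
snapshot [t=255, t=494] → overlapped-by → no.
soundcheck [t=97, t=103] → before → no.
sync_call [t=357, t=734] → after → no.
triage [t=330, t=630] → after → no.
Total: 1.

1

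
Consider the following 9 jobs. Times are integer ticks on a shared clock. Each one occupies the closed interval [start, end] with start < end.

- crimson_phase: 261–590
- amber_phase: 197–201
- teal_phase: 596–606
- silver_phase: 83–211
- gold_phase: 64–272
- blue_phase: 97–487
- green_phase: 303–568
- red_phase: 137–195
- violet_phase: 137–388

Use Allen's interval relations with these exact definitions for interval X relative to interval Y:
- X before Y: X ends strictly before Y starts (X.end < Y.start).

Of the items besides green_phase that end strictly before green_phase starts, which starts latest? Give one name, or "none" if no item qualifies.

Target green_phase = [303, 568].
amber_phase [197, 201] → before → candidate.
blue_phase [97, 487] → overlaps → excluded.
crimson_phase [261, 590] → contains → excluded.
gold_phase [64, 272] → before → candidate.
red_phase [137, 195] → before → candidate.
silver_phase [83, 211] → before → candidate.
teal_phase [596, 606] → after → excluded.
violet_phase [137, 388] → overlaps → excluded.
Among candidates, latest start is 197 → amber_phase.

amber_phase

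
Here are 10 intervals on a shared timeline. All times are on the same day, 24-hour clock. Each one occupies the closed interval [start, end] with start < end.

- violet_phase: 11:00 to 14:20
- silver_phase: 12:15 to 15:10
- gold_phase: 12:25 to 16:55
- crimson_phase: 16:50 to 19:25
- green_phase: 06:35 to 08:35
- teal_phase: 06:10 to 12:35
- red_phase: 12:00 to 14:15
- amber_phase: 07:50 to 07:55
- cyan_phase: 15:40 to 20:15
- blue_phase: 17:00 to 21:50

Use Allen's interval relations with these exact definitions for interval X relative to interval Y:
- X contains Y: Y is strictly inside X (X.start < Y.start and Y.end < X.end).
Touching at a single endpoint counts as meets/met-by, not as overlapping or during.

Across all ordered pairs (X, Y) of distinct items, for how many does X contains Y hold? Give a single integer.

Checking all 90 ordered pairs for relation 'contains'; matching pairs in alphabetical order:
(cyan_phase, crimson_phase): cyan_phase contains crimson_phase ✓
(green_phase, amber_phase): green_phase contains amber_phase ✓
(teal_phase, amber_phase): teal_phase contains amber_phase ✓
(teal_phase, green_phase): teal_phase contains green_phase ✓
(violet_phase, red_phase): violet_phase contains red_phase ✓
Count: 5.

5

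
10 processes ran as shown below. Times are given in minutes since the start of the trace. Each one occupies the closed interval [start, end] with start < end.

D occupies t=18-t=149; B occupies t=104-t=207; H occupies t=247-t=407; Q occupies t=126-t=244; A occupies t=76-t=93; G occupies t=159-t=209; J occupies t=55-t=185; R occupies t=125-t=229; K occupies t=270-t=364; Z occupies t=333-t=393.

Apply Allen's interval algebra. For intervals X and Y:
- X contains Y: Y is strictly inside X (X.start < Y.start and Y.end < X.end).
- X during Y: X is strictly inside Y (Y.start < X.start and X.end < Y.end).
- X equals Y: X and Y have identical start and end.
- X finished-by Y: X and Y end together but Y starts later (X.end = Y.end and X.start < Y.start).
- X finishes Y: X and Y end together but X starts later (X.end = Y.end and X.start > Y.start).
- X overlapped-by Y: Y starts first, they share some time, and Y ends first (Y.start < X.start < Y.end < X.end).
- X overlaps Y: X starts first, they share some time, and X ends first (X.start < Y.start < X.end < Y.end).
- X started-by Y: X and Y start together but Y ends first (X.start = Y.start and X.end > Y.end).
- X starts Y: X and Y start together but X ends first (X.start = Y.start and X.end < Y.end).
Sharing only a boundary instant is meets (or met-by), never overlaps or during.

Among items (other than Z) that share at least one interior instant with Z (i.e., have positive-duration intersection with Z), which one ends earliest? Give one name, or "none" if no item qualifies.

Target Z = [t=333, t=393].
A [t=76, t=93] → before → excluded.
B [t=104, t=207] → before → excluded.
D [t=18, t=149] → before → excluded.
G [t=159, t=209] → before → excluded.
H [t=247, t=407] → contains → candidate.
J [t=55, t=185] → before → excluded.
K [t=270, t=364] → overlaps → candidate.
Q [t=126, t=244] → before → excluded.
R [t=125, t=229] → before → excluded.
Among candidates, earliest end is t=364 → K.

K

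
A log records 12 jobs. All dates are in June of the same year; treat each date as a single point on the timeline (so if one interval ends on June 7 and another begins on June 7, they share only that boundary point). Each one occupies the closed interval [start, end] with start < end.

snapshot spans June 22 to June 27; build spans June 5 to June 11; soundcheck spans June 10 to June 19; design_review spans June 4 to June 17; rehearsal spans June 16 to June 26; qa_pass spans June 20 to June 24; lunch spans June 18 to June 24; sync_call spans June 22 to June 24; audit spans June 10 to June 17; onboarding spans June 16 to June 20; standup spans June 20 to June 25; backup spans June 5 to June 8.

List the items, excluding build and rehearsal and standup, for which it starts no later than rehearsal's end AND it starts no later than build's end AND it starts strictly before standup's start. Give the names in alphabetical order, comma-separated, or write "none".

audit, backup, design_review, soundcheck

Conditions: its start is no later than rehearsal's end (X.start <= June 26) AND its start is no later than build's end (X.start <= June 11) AND its start is strictly before standup's start (X.start < June 20).
audit: start June 10 <= June 26? ✓; start June 10 <= June 11? ✓; start June 10 < June 20? ✓ → yes.
backup: start June 5 <= June 26? ✓; start June 5 <= June 11? ✓; start June 5 < June 20? ✓ → yes.
design_review: start June 4 <= June 26? ✓; start June 4 <= June 11? ✓; start June 4 < June 20? ✓ → yes.
lunch: start June 18 <= June 26? ✓; start June 18 <= June 11? ✗; start June 18 < June 20? ✓ → no.
onboarding: start June 16 <= June 26? ✓; start June 16 <= June 11? ✗; start June 16 < June 20? ✓ → no.
qa_pass: start June 20 <= June 26? ✓; start June 20 <= June 11? ✗; start June 20 < June 20? ✗ → no.
snapshot: start June 22 <= June 26? ✓; start June 22 <= June 11? ✗; start June 22 < June 20? ✗ → no.
soundcheck: start June 10 <= June 26? ✓; start June 10 <= June 11? ✓; start June 10 < June 20? ✓ → yes.
sync_call: start June 22 <= June 26? ✓; start June 22 <= June 11? ✗; start June 22 < June 20? ✗ → no.
Result: audit, backup, design_review, soundcheck.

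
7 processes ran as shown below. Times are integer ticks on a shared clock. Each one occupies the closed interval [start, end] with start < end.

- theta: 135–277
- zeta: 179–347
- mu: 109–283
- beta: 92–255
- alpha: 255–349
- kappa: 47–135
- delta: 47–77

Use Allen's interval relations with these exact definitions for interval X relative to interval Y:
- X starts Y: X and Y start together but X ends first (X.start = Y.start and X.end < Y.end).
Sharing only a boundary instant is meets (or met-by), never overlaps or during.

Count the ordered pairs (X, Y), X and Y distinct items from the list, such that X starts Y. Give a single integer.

Checking all 42 ordered pairs for relation 'starts'; matching pairs in alphabetical order:
(delta, kappa): delta starts kappa ✓
Count: 1.

1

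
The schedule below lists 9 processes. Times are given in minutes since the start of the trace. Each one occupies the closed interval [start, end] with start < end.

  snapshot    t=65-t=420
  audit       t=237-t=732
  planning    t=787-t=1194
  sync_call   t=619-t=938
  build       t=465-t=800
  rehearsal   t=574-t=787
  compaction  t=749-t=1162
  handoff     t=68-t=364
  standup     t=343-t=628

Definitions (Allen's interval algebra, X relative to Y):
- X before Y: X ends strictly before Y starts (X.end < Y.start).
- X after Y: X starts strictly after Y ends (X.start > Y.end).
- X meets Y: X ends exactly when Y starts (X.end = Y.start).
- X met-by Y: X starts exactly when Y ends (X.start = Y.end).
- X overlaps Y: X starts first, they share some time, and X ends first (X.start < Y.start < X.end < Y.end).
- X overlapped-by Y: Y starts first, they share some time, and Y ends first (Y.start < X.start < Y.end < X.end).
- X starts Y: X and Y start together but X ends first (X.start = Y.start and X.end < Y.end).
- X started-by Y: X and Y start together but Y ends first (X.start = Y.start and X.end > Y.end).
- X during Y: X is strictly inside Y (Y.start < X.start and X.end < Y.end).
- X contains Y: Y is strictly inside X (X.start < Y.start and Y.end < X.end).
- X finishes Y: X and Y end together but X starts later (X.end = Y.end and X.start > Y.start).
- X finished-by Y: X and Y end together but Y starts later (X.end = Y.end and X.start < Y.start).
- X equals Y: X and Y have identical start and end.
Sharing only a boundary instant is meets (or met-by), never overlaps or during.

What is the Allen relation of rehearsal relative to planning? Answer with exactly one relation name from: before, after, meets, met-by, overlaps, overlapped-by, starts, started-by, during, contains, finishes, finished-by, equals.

rehearsal = [t=574, t=787]; planning = [t=787, t=1194].
Compare endpoints: rehearsal.start < planning.start, rehearsal.start < planning.end, rehearsal.end = planning.start, rehearsal.end < planning.end.
That pattern is 'meets'.

meets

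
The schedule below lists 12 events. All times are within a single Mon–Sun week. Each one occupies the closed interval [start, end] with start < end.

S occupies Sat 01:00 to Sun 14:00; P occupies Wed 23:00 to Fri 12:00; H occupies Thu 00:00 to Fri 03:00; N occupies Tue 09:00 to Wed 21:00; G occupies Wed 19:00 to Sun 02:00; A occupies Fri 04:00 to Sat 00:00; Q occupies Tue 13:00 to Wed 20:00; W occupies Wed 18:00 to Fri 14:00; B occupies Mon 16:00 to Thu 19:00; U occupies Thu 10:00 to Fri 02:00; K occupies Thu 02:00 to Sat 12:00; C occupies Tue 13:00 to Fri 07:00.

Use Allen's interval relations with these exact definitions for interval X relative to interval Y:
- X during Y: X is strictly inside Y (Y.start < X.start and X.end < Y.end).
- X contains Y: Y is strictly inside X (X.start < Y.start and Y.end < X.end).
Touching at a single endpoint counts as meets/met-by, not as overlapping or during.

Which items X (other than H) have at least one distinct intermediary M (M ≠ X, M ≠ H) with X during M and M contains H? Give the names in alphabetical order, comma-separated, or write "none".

Target H = [Thu 00:00, Fri 03:00].
Intermediaries M with M contains H: C, G, P, W.
Via C — items with X during C: U.
Via G — items with X during G: A, K, P, U.
Via P — items with X during P: U.
Via W — items with X during W: P, U.
Union: A, K, P, U.

A, K, P, U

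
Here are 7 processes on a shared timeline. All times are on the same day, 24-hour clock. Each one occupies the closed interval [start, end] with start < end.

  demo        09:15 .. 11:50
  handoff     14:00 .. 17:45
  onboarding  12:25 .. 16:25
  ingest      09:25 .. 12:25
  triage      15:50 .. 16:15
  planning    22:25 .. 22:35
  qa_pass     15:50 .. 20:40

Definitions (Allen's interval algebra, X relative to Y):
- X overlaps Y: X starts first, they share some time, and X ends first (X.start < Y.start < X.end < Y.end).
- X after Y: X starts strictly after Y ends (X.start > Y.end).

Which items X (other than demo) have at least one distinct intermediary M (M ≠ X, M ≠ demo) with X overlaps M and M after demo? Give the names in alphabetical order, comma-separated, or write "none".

handoff, onboarding

Target demo = [09:15, 11:50].
Intermediaries M with M after demo: handoff, onboarding, planning, qa_pass, triage.
Via handoff — items with X overlaps handoff: onboarding.
Via onboarding — items with X overlaps onboarding: none.
Via planning — items with X overlaps planning: none.
Via qa_pass — items with X overlaps qa_pass: handoff, onboarding.
Via triage — items with X overlaps triage: none.
Union: handoff, onboarding.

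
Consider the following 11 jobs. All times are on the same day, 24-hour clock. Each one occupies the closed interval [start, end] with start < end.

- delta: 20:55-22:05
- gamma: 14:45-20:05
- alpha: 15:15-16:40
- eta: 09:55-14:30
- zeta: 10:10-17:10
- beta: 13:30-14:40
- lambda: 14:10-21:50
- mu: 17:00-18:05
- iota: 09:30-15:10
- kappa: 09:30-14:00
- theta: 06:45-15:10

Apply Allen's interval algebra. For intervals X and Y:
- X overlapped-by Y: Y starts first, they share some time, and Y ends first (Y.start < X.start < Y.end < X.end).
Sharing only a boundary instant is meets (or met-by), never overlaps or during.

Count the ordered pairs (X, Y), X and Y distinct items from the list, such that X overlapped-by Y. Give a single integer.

Checking all 110 ordered pairs for relation 'overlapped-by'; matching pairs in alphabetical order:
(beta, eta): beta overlapped-by eta ✓
(beta, kappa): beta overlapped-by kappa ✓
(delta, lambda): delta overlapped-by lambda ✓
(eta, kappa): eta overlapped-by kappa ✓
(gamma, iota): gamma overlapped-by iota ✓
(gamma, theta): gamma overlapped-by theta ✓
(gamma, zeta): gamma overlapped-by zeta ✓
(lambda, beta): lambda overlapped-by beta ✓
(lambda, eta): lambda overlapped-by eta ✓
(lambda, iota): lambda overlapped-by iota ✓
(lambda, theta): lambda overlapped-by theta ✓
(lambda, zeta): lambda overlapped-by zeta ✓
(mu, zeta): mu overlapped-by zeta ✓
(zeta, eta): zeta overlapped-by eta ✓
(zeta, iota): zeta overlapped-by iota ✓
(zeta, kappa): zeta overlapped-by kappa ✓
(zeta, theta): zeta overlapped-by theta ✓
Count: 17.

17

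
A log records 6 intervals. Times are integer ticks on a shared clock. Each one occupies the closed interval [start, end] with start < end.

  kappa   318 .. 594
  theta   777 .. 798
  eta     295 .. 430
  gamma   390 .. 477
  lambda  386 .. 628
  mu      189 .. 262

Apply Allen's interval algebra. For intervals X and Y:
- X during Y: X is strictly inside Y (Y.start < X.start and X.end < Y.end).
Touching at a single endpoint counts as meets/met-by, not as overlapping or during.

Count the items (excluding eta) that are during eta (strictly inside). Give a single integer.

0

Target eta = [295, 430].
gamma [390, 477] → overlapped-by → no.
kappa [318, 594] → overlapped-by → no.
lambda [386, 628] → overlapped-by → no.
mu [189, 262] → before → no.
theta [777, 798] → after → no.
Total: 0.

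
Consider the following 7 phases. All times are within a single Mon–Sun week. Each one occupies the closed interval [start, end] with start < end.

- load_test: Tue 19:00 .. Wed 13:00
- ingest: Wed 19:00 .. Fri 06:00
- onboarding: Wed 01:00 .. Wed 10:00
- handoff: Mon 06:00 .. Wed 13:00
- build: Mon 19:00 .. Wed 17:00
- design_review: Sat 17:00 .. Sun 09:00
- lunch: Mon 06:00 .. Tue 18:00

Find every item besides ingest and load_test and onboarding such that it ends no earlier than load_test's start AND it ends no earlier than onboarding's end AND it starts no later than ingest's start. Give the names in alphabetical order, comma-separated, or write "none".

build, handoff

Conditions: its end is no earlier than load_test's start (X.end >= Tue 19:00) AND its end is no earlier than onboarding's end (X.end >= Wed 10:00) AND its start is no later than ingest's start (X.start <= Wed 19:00).
build: end Wed 17:00 >= Tue 19:00? ✓; end Wed 17:00 >= Wed 10:00? ✓; start Mon 19:00 <= Wed 19:00? ✓ → yes.
design_review: end Sun 09:00 >= Tue 19:00? ✓; end Sun 09:00 >= Wed 10:00? ✓; start Sat 17:00 <= Wed 19:00? ✗ → no.
handoff: end Wed 13:00 >= Tue 19:00? ✓; end Wed 13:00 >= Wed 10:00? ✓; start Mon 06:00 <= Wed 19:00? ✓ → yes.
lunch: end Tue 18:00 >= Tue 19:00? ✗; end Tue 18:00 >= Wed 10:00? ✗; start Mon 06:00 <= Wed 19:00? ✓ → no.
Result: build, handoff.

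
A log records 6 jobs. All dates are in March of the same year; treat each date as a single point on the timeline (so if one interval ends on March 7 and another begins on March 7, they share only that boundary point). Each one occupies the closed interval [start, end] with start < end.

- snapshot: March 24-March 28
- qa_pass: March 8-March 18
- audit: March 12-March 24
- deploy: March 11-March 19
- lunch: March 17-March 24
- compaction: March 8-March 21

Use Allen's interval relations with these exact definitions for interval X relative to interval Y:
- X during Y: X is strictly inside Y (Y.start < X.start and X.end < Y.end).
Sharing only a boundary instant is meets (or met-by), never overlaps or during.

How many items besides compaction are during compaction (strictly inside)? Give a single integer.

1

Target compaction = [March 8, March 21].
audit [March 12, March 24] → overlapped-by → no.
deploy [March 11, March 19] → during → counts.
lunch [March 17, March 24] → overlapped-by → no.
qa_pass [March 8, March 18] → starts → no.
snapshot [March 24, March 28] → after → no.
Total: 1.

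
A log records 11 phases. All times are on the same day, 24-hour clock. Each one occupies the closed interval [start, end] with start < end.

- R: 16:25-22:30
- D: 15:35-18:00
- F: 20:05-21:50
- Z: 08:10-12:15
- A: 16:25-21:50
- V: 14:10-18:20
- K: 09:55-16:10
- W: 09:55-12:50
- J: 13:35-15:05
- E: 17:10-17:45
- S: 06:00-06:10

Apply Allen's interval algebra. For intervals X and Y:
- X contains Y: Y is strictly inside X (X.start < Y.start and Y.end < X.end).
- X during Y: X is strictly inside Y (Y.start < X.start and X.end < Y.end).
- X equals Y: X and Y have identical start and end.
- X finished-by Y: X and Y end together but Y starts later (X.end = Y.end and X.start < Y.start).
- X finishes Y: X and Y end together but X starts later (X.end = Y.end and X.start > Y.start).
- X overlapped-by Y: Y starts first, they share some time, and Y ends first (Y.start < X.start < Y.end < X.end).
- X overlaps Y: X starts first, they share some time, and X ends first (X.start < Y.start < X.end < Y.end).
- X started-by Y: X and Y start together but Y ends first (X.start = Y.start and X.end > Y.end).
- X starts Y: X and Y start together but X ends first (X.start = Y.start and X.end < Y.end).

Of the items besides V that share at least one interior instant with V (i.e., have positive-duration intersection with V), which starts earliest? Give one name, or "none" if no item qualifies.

K

Target V = [14:10, 18:20].
A [16:25, 21:50] → overlapped-by → candidate.
D [15:35, 18:00] → during → candidate.
E [17:10, 17:45] → during → candidate.
F [20:05, 21:50] → after → excluded.
J [13:35, 15:05] → overlaps → candidate.
K [09:55, 16:10] → overlaps → candidate.
R [16:25, 22:30] → overlapped-by → candidate.
S [06:00, 06:10] → before → excluded.
W [09:55, 12:50] → before → excluded.
Z [08:10, 12:15] → before → excluded.
Among candidates, earliest start is 09:55 → K.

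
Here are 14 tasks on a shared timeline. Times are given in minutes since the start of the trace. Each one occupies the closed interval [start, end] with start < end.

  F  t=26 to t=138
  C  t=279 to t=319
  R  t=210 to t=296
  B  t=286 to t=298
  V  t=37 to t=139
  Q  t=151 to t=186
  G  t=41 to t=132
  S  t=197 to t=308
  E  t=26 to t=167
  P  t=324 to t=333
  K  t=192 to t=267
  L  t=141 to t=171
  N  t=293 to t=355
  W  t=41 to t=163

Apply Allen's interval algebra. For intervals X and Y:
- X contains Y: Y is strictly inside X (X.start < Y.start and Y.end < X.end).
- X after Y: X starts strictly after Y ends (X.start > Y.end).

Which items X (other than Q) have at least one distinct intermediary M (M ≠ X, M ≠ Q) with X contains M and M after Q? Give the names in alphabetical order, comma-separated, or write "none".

C, N, S

Target Q = [t=151, t=186].
Intermediaries M with M after Q: B, C, K, N, P, R, S.
Via B — items with X contains B: C, S.
Via C — items with X contains C: none.
Via K — items with X contains K: none.
Via N — items with X contains N: none.
Via P — items with X contains P: N.
Via R — items with X contains R: S.
Via S — items with X contains S: none.
Union: C, N, S.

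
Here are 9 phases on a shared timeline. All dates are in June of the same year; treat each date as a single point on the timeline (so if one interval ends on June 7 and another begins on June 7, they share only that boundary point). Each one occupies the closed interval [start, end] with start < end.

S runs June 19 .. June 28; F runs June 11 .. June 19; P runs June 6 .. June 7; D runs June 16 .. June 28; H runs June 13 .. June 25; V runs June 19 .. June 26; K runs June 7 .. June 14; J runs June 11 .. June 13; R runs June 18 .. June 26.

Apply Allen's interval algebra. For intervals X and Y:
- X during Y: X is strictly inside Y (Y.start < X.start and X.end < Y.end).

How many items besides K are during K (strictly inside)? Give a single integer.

Target K = [June 7, June 14].
D [June 16, June 28] → after → no.
F [June 11, June 19] → overlapped-by → no.
H [June 13, June 25] → overlapped-by → no.
J [June 11, June 13] → during → counts.
P [June 6, June 7] → meets → no.
R [June 18, June 26] → after → no.
S [June 19, June 28] → after → no.
V [June 19, June 26] → after → no.
Total: 1.

1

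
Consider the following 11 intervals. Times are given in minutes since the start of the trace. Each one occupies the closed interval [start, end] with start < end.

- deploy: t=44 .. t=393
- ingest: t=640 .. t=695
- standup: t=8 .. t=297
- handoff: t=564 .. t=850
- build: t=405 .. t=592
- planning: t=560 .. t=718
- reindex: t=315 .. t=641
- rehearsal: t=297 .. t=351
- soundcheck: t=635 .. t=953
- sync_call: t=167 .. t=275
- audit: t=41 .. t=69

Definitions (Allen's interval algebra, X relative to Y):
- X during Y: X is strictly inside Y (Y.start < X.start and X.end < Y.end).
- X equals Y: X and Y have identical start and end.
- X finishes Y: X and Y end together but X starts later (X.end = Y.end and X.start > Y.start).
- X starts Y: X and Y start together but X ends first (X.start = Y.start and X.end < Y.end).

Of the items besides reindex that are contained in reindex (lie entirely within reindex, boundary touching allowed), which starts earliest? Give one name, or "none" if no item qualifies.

build

Target reindex = [t=315, t=641].
audit [t=41, t=69] → before → excluded.
build [t=405, t=592] → during → candidate.
deploy [t=44, t=393] → overlaps → excluded.
handoff [t=564, t=850] → overlapped-by → excluded.
ingest [t=640, t=695] → overlapped-by → excluded.
planning [t=560, t=718] → overlapped-by → excluded.
rehearsal [t=297, t=351] → overlaps → excluded.
soundcheck [t=635, t=953] → overlapped-by → excluded.
standup [t=8, t=297] → before → excluded.
sync_call [t=167, t=275] → before → excluded.
Among candidates, earliest start is t=405 → build.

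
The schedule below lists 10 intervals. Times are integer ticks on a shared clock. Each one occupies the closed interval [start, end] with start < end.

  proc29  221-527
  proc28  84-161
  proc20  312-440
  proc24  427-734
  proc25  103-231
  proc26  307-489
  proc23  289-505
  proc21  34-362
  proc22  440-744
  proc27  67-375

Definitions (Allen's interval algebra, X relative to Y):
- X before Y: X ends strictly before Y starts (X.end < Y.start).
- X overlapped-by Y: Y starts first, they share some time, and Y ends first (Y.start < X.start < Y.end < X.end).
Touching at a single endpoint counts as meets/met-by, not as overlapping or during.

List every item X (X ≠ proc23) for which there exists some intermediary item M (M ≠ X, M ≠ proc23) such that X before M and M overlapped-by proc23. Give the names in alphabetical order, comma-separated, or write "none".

Target proc23 = [289, 505].
Intermediaries M with M overlapped-by proc23: proc22, proc24.
Via proc22 — items with X before proc22: proc21, proc25, proc27, proc28.
Via proc24 — items with X before proc24: proc21, proc25, proc27, proc28.
Union: proc21, proc25, proc27, proc28.

proc21, proc25, proc27, proc28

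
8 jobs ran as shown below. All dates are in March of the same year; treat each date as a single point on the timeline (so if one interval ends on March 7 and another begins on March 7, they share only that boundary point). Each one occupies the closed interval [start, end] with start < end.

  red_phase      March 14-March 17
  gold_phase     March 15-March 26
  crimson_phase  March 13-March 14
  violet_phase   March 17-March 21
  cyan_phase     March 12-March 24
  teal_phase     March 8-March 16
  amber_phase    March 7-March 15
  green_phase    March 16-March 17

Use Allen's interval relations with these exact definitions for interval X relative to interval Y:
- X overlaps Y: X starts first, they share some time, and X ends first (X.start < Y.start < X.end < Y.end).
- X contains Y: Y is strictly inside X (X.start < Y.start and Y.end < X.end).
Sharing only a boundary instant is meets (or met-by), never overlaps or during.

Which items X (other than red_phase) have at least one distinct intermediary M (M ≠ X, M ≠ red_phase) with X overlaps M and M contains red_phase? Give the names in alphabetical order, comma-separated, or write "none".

amber_phase, teal_phase

Target red_phase = [March 14, March 17].
Intermediaries M with M contains red_phase: cyan_phase.
Via cyan_phase — items with X overlaps cyan_phase: amber_phase, teal_phase.
Union: amber_phase, teal_phase.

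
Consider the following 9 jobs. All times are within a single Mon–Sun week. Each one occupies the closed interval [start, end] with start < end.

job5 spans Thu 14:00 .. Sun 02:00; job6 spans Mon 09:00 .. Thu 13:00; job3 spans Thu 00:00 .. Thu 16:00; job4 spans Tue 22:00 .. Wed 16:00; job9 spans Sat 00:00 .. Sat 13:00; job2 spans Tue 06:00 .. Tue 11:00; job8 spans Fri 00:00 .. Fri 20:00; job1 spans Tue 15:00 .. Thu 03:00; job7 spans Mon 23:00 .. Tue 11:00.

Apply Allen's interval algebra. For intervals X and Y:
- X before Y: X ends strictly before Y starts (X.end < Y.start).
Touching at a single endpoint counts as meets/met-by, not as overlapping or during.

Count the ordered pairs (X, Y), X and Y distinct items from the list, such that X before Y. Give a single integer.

25

Checking all 72 ordered pairs for relation 'before'; matching pairs in alphabetical order:
(job1, job5): job1 before job5 ✓
(job1, job8): job1 before job8 ✓
(job1, job9): job1 before job9 ✓
(job2, job1): job2 before job1 ✓
(job2, job3): job2 before job3 ✓
(job2, job4): job2 before job4 ✓
(job2, job5): job2 before job5 ✓
(job2, job8): job2 before job8 ✓
(job2, job9): job2 before job9 ✓
(job3, job8): job3 before job8 ✓
(job3, job9): job3 before job9 ✓
(job4, job3): job4 before job3 ✓
(job4, job5): job4 before job5 ✓
(job4, job8): job4 before job8 ✓
(job4, job9): job4 before job9 ✓
(job6, job5): job6 before job5 ✓
(job6, job8): job6 before job8 ✓
(job6, job9): job6 before job9 ✓
(job7, job1): job7 before job1 ✓
(job7, job3): job7 before job3 ✓
(job7, job4): job7 before job4 ✓
(job7, job5): job7 before job5 ✓
(job7, job8): job7 before job8 ✓
(job7, job9): job7 before job9 ✓
... plus 1 further pairs not listed.
Count: 25.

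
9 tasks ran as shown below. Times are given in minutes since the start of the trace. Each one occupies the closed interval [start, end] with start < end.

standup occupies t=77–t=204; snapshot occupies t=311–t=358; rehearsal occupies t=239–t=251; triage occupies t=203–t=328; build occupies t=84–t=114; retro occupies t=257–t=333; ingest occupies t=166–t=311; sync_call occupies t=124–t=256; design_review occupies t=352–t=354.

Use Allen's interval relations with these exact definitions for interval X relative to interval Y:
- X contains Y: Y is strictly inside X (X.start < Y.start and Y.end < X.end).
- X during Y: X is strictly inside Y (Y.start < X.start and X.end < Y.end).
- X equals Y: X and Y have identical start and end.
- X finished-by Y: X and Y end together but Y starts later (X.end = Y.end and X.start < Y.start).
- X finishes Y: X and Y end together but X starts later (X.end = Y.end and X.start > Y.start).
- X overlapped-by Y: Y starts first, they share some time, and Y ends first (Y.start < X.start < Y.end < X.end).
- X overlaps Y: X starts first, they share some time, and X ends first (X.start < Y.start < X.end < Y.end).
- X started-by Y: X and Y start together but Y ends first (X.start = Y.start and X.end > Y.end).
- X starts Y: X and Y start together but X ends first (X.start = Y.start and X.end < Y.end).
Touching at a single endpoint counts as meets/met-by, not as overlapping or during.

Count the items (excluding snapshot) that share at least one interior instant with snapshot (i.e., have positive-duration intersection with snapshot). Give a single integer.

3

Target snapshot = [t=311, t=358].
build [t=84, t=114] → before → no.
design_review [t=352, t=354] → during → counts.
ingest [t=166, t=311] → meets → no.
rehearsal [t=239, t=251] → before → no.
retro [t=257, t=333] → overlaps → counts.
standup [t=77, t=204] → before → no.
sync_call [t=124, t=256] → before → no.
triage [t=203, t=328] → overlaps → counts.
Total: 3.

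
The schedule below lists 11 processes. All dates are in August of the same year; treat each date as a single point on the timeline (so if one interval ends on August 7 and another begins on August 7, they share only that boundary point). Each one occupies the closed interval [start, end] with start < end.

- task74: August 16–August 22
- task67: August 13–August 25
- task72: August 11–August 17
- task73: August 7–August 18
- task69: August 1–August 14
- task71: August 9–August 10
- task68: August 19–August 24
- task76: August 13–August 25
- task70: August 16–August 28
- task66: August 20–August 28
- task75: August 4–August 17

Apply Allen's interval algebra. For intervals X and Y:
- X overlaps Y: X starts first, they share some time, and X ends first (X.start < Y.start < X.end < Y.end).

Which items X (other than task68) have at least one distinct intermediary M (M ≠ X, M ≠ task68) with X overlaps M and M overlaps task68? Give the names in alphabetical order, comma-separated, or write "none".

task72, task73, task75

Target task68 = [August 19, August 24].
Intermediaries M with M overlaps task68: task74.
Via task74 — items with X overlaps task74: task72, task73, task75.
Union: task72, task73, task75.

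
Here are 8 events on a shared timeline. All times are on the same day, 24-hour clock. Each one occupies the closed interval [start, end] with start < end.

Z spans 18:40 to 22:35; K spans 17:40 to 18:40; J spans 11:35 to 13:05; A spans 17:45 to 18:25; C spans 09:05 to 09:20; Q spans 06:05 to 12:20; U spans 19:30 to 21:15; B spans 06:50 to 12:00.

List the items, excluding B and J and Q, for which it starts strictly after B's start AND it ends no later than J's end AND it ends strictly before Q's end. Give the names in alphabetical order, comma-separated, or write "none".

C

Conditions: its start is strictly after B's start (X.start > 06:50) AND its end is no later than J's end (X.end <= 13:05) AND its end is strictly before Q's end (X.end < 12:20).
A: start 17:45 > 06:50? ✓; end 18:25 <= 13:05? ✗; end 18:25 < 12:20? ✗ → no.
C: start 09:05 > 06:50? ✓; end 09:20 <= 13:05? ✓; end 09:20 < 12:20? ✓ → yes.
K: start 17:40 > 06:50? ✓; end 18:40 <= 13:05? ✗; end 18:40 < 12:20? ✗ → no.
U: start 19:30 > 06:50? ✓; end 21:15 <= 13:05? ✗; end 21:15 < 12:20? ✗ → no.
Z: start 18:40 > 06:50? ✓; end 22:35 <= 13:05? ✗; end 22:35 < 12:20? ✗ → no.
Result: C.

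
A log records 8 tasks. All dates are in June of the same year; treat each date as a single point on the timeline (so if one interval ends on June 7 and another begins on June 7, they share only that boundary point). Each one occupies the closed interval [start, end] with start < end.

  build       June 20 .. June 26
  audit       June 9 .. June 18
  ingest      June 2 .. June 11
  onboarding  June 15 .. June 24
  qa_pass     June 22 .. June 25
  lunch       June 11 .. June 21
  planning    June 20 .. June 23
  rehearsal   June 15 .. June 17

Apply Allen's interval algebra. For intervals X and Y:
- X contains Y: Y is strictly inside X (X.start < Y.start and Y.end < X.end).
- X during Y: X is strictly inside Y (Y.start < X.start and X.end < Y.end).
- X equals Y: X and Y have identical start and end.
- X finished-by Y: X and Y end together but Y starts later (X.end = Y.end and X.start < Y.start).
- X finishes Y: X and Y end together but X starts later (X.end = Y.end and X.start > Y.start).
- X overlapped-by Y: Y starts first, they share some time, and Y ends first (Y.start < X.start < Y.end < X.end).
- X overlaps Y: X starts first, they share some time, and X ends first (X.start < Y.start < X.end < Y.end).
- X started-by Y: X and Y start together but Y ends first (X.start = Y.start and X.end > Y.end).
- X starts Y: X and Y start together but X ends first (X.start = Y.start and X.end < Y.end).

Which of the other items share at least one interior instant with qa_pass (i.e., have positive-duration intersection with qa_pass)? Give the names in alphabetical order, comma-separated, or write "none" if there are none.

Target qa_pass = [June 22, June 25].
audit [June 9, June 18] → before → no.
build [June 20, June 26] → contains → yes.
ingest [June 2, June 11] → before → no.
lunch [June 11, June 21] → before → no.
onboarding [June 15, June 24] → overlaps → yes.
planning [June 20, June 23] → overlaps → yes.
rehearsal [June 15, June 17] → before → no.
Result: build, onboarding, planning.

build, onboarding, planning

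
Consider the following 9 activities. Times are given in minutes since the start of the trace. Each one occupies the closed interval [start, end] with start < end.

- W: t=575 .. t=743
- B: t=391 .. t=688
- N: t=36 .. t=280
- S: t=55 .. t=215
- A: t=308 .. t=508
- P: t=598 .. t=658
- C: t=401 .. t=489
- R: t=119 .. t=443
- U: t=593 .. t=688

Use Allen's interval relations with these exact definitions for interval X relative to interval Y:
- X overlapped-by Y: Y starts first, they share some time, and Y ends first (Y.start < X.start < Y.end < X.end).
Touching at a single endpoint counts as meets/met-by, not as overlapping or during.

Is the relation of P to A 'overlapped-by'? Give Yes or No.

No

P = [t=598, t=658], A = [t=308, t=508].
Actual relation of P to A: after.
Asked whether 'overlapped-by' holds → No.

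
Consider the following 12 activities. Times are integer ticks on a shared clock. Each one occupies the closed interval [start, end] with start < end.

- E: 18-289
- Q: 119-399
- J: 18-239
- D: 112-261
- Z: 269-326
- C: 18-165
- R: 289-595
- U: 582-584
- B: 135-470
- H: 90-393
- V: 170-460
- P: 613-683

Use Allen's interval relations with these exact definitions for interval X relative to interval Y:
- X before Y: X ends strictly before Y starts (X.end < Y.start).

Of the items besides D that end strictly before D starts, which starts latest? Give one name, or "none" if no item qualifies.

none

Target D = [112, 261].
B [135, 470] → overlapped-by → excluded.
C [18, 165] → overlaps → excluded.
E [18, 289] → contains → excluded.
H [90, 393] → contains → excluded.
J [18, 239] → overlaps → excluded.
P [613, 683] → after → excluded.
Q [119, 399] → overlapped-by → excluded.
R [289, 595] → after → excluded.
U [582, 584] → after → excluded.
V [170, 460] → overlapped-by → excluded.
Z [269, 326] → after → excluded.
No candidates → none.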